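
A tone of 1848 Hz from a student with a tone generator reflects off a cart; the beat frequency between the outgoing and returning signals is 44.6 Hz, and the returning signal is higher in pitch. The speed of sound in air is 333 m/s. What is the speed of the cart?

Double Doppler shift off a moving reflector: f₂ = f₀ · (v + u)/(v − u) (u > 0 toward emitter).
Returning signal is higher, so f₂ = f₀ + Δf = 1848 + 44.6 = 1892.6 Hz.
Rearranging, u = v · (f₂ − f₀)/(f₂ + f₀) = 333 × 44.6/3740.6 ≈ 4.0 m/s.
So the cart is moving at 4.0 m/s toward the emitter.

4.0 m/s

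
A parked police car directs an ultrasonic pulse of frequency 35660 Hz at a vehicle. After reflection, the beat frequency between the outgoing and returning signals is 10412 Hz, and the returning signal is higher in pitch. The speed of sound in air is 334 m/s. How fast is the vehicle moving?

Double Doppler shift off a moving reflector: f₂ = f₀ · (v + u)/(v − u) (u > 0 toward emitter).
Returning signal is higher, so f₂ = f₀ + Δf = 35660 + 10412 = 46072 Hz.
Rearranging, u = v · (f₂ − f₀)/(f₂ + f₀) = 334 × 10412/81732 ≈ 43 m/s.
So the vehicle is moving at 43 m/s toward the emitter.

43 m/s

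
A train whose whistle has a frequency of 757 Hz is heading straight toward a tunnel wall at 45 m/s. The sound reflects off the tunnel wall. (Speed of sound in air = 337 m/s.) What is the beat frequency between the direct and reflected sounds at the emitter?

233 Hz

The tunnel wall receives the sound from a moving source: f₁ = f₀ · v/(v − v_e) = 757 × 337/292 ≈ 874 Hz.
On the return leg the train is a moving observer: f₂ = f₁ · (v + v_e)/v = 874 × 382/337 ≈ 990 Hz.
Equivalently f₂ = f₀ · (v + v_e)/(v − v_e).
Beat against the emitted tone: |f₂ − f₀| = 2v_e·f₀/(v − v_e) = 2 × 45 × 757/292 ≈ 233 Hz.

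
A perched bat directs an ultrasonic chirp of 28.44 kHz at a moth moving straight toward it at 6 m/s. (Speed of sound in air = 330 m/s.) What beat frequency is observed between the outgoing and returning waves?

1053 Hz

The moth first receives the wave as a moving observer: f₁ = f₀ · (v + u)/v = 28.44 × (330 + 6)/330 ≈ 28.957 kHz.
The reflection then acts as a moving source: f₂ = f₁ · v/(v − u) ≈ 29.493 kHz.
Equivalently f₂ = f₀ · (v + u)/(v − u).
Beat frequency (with f₀ = 28440 Hz): |f₂ − f₀| = 2u·f₀/(v − u) = 2 × 6 × 28440/324 ≈ 1053 Hz.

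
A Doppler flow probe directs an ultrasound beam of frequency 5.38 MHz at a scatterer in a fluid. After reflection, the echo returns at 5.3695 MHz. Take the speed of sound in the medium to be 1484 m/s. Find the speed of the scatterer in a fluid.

1.45 m/s

Double Doppler shift off a moving reflector: f₂ = f₀ · (v + u)/(v − u) (u > 0 toward emitter).
Rearranging, u = v · (f₂ − f₀)/(f₂ + f₀) = 1484 × -0.0105/10.7495 ≈ -1.45 m/s.
So the scatterer in a fluid is moving at 1.45 m/s away from the emitter.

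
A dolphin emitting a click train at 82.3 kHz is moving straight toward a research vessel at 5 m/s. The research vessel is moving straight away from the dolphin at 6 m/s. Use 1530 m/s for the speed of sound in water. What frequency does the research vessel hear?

General Doppler shift: f' = f · (v − v_o)/(v − v_s).
f' = 82.3 × (1530 − 6)/(1530 − 5) = 82.3 × 1524/1525 ≈ 82.2 kHz.

82.2 kHz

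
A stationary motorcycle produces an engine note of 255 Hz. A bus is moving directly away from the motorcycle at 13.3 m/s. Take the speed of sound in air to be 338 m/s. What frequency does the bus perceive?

Moving observer, stationary source: f' = f · (v − v_o)/v.
f' = 255 × (338 − 13.3)/338 = 255 × 324.7/338 ≈ 245 Hz.

245 Hz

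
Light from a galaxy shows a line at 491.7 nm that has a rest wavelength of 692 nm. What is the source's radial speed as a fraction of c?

0.329c

λ'/λ₀ = 0.7105 < 1 (blueshift), so the source is approaching.
λ'/λ₀ = √((1 − β)/(1 + β)) for an approaching source ⇒ β = (1 − r²)/(1 + r²) with r = λ'/λ₀.
β = (1 − 0.5049)/(1 + 0.5049) ≈ 0.329.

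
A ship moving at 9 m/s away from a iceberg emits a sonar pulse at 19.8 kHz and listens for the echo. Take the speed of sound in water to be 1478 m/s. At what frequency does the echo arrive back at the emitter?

19.56 kHz

The iceberg receives the sound from a moving source: f₁ = f₀ · v/(v + v_e) = 19.8 × 1478/1487 ≈ 19.68 kHz.
On the return leg the ship is a moving observer: f₂ = f₁ · (v − v_e)/v = 19.68 × 1469/1478 ≈ 19.56 kHz.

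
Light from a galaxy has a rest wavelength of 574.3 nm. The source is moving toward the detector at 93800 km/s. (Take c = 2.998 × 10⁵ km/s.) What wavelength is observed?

415.5 nm

β = v/c = 93800/299800 = 0.3129.
Relativistic Doppler for wavelength: λ' = λ₀ · √((1 − β)/(1 + β)).
λ' = 574.3 × √(0.6871/1.3129) = 574.3 × 0.72345 ≈ 415.5 nm.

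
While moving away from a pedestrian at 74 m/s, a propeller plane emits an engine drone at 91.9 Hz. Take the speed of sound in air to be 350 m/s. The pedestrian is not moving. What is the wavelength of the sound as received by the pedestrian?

4.61 m

Moving source, stationary observer: f' = f · v/(v + v_s) since the source is receding.
f' = 91.9 × 350/(350 + 74) ≈ 76 Hz.
λ' = v/f' = 350/75.8608 ≈ 4.61 m.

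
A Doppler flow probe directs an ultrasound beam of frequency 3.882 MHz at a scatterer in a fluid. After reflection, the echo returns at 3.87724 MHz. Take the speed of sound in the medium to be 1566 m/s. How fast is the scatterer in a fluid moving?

Double Doppler shift off a moving reflector: f₂ = f₀ · (v + u)/(v − u) (u > 0 toward emitter).
Rearranging, u = v · (f₂ − f₀)/(f₂ + f₀) = 1566 × -0.00476/7.75924 ≈ -0.96 m/s.
So the scatterer in a fluid is moving at 0.96 m/s away from the emitter.

0.96 m/s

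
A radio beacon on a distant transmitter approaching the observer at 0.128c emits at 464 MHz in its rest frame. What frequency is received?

Relativistic Doppler for frequency: f' = f₀ · √((1 + β)/(1 − β)).
f' = 464 × √(1.1280/0.8720) = 464 × 1.13736 ≈ 527.7 MHz.

527.7 MHz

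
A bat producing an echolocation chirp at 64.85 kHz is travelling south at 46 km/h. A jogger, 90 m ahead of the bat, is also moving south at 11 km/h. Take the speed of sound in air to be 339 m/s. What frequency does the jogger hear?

66.8 kHz

46 km/h = 12.78 m/s; 11 km/h = 3.056 m/s.
The jogger is ahead, so the bat is moving toward it while the jogger is moving away from the bat.
Both move, so f' = f · (v − v_o)/(v − v_s).
f' = 64.85 × (339 − 3.056)/(339 − 12.78) = 64.85 × 335.94/326.22 ≈ 66.8 kHz.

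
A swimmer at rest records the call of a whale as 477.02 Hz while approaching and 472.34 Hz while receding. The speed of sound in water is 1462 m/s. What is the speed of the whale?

7.2 m/s

f₁/f₂ = (v + v_s)/(v − v_s), so v_s = v · (f₁ − f₂)/(f₁ + f₂).
v_s = 1462 × (477.02 − 472.34)/(477.02 + 472.34) = 1462 × 4.68/949.36 ≈ 7.2 m/s.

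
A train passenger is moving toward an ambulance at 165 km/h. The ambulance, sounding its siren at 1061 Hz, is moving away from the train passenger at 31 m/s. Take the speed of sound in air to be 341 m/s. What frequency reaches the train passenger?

165 km/h = 45.83 m/s.
General Doppler shift: f' = f · (v + v_o)/(v + v_s).
f' = 1061 × (341 + 45.83)/(341 + 31) = 1061 × 386.83/372 ≈ 1103 Hz.

1103 Hz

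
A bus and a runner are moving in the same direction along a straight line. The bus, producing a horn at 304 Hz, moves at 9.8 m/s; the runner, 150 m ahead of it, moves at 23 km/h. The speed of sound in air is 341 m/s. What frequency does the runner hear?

23 km/h = 6.389 m/s.
The runner is ahead, so the bus is moving toward it while the runner is moving away from the bus.
General Doppler shift: f' = f · (v − v_o)/(v − v_s).
f' = 304 × (341 − 6.389)/(341 − 9.8) = 304 × 334.61/331.2 ≈ 307 Hz.

307 Hz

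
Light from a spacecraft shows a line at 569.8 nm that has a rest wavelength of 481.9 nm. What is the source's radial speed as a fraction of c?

λ'/λ₀ = 1.1824 > 1 (redshift), so the source is receding.
λ'/λ₀ = √((1 + β)/(1 − β)) for a receding source ⇒ β = (r² − 1)/(r² + 1) with r = λ'/λ₀.
β = (1.3981 − 1)/(1.3981 + 1) ≈ 0.166.

0.166c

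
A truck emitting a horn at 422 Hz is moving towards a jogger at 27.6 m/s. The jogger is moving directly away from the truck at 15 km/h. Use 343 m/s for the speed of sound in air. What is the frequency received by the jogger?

15 km/h = 4.167 m/s.
With source approaching and observer receding, f' = f · (v − v_o)/(v − v_s).
f' = 422 × (343 − 4.167)/(343 − 27.6) = 422 × 338.83/315.4 ≈ 453 Hz.

453 Hz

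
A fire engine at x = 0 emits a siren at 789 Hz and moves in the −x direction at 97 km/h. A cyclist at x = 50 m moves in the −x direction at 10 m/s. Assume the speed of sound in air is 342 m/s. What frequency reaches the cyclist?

97 km/h = 26.94 m/s.
The observer lies on the +x side, so the source is heading away from the observer and the observer is heading toward the source.
With source receding and observer approaching, f' = f · (v + v_o)/(v + v_s).
f' = 789 × (342 + 10)/(342 + 26.94) = 789 × 352/368.94 ≈ 753 Hz.

753 Hz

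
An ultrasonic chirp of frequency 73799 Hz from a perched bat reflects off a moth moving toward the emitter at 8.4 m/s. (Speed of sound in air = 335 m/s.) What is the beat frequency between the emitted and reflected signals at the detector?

3796 Hz

At the moth (a moving observer), f₁ = f₀ · (v + u)/v = 73799 × 343.4/335 ≈ 75649 Hz.
The reflection then acts as a moving source: f₂ = f₁ · v/(v − u) ≈ 77595 Hz.
Beat frequency: |f₂ − f₀| = 2u·f₀/(v − u) = 2 × 8.4 × 73799/326.6 ≈ 3796 Hz.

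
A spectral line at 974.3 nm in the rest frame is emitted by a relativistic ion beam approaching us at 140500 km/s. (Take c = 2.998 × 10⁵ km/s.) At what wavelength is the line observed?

586.0 nm

β = v/c = 140500/299800 = 0.4686.
Relativistic Doppler for wavelength: λ' = λ₀ · √((1 − β)/(1 + β)).
λ' = 974.3 × √(0.5314/1.4686) = 974.3 × 0.60150 ≈ 586.0 nm.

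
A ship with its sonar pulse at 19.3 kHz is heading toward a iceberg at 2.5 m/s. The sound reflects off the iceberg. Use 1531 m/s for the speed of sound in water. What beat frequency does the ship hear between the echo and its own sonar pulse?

63 Hz

The iceberg receives the sound from a moving source: f₁ = f₀ · v/(v − v_e) = 19.3 × 1531/1528.5 ≈ 19.3316 kHz.
On the return leg the ship is a moving observer: f₂ = f₁ · (v + v_e)/v = 19.3316 × 1533.5/1531 ≈ 19.3631 kHz.
Equivalently f₂ = f₀ · (v + v_e)/(v − v_e).
Beat against the emitted tone (with f₀ = 19300 Hz): |f₂ − f₀| = 2v_e·f₀/(v − v_e) = 2 × 2.5 × 19300/1528.5 ≈ 63 Hz.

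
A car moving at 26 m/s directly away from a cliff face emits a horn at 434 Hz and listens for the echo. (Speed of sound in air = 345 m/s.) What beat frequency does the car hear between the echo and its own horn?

The cliff face receives the sound from a moving source: f₁ = f₀ · v/(v + v_e) = 434 × 345/371 ≈ 403.6 Hz.
On the return leg the car is a moving observer: f₂ = f₁ · (v − v_e)/v = 403.6 × 319/345 ≈ 373.2 Hz.
Beat against the emitted tone: |f₂ − f₀| = 2v_e·f₀/(v + v_e) = 2 × 26 × 434/371 ≈ 61 Hz.

61 Hz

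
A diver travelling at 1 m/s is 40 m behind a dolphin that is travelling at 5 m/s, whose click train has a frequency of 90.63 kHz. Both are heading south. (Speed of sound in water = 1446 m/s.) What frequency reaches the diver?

The diver is behind, so the dolphin is moving away from it while the diver is moving toward the dolphin.
With source receding and observer approaching, f' = f · (v + v_o)/(v + v_s).
f' = 90.63 × (1446 + 1)/(1446 + 5) = 90.63 × 1447/1451 ≈ 90.4 kHz.

90.4 kHz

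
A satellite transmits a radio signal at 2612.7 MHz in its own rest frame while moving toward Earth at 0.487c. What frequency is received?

Relativistic Doppler for frequency: f' = f₀ · √((1 + β)/(1 − β)).
f' = 2612.7 × √(1.4870/0.5130) = 2612.7 × 1.70254 ≈ 4448.2 MHz.

4448.2 MHz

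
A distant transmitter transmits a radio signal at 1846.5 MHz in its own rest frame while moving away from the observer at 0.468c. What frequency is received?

Relativistic Doppler for frequency: f' = f₀ · √((1 − β)/(1 + β)).
f' = 1846.5 × √(0.5320/1.4680) = 1846.5 × 0.60199 ≈ 1111.6 MHz.

1111.6 MHz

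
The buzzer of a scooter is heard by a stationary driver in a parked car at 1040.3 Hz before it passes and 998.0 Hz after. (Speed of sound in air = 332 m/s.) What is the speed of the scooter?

f₁/f₂ = (v + v_s)/(v − v_s), so v_s = v · (f₁ − f₂)/(f₁ + f₂).
v_s = 332 × (1040.3 − 998.0)/(1040.3 + 998.0) = 332 × 42.3/2038.3 ≈ 6.9 m/s.

6.9 m/s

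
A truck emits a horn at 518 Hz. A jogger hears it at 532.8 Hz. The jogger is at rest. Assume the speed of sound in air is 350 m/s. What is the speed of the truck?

f' > f, so the truck is approaching.
f' = f · v/(v − v_s) ⇒ v_s = v · |1 − f/f'|.
v_s = 350 × |1 − 518/532.8| = 350 × 0.02778 ≈ 9.7 m/s.

9.7 m/s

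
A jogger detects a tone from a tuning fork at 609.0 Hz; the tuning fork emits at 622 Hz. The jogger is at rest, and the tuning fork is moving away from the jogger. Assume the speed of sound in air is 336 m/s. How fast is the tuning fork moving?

f' = f · v/(v + v_s) ⇒ v_s = v · |1 − f/f'|.
v_s = 336 × |1 − 622/609.0| = 336 × 0.02135 ≈ 7.2 m/s.

7.2 m/s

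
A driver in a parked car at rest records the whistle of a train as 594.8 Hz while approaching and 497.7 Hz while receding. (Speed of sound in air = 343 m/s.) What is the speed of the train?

30 m/s

f₁/f₂ = (v + v_s)/(v − v_s), so v_s = v · (f₁ − f₂)/(f₁ + f₂).
v_s = 343 × (594.8 − 497.7)/(594.8 + 497.7) = 343 × 97.1/1092.5 ≈ 30 m/s.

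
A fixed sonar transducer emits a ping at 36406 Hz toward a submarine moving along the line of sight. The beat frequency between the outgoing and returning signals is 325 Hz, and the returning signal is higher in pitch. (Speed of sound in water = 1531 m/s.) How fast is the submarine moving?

6.8 m/s

Double Doppler shift off a moving reflector: f₂ = f₀ · (v + u)/(v − u) (u > 0 toward emitter).
Returning signal is higher, so f₂ = f₀ + Δf = 36406 + 325 = 36731 Hz.
Rearranging, u = v · (f₂ − f₀)/(f₂ + f₀) = 1531 × 325/73137 ≈ 6.8 m/s.
So the submarine is moving at 6.8 m/s toward the emitter.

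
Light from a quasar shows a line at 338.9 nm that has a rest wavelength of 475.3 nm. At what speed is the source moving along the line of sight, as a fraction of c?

λ'/λ₀ = 0.7130 < 1 (blueshift), so the source is approaching.
λ'/λ₀ = √((1 − β)/(1 + β)) for an approaching source ⇒ β = (1 − r²)/(1 + r²) with r = λ'/λ₀.
β = (1 − 0.5084)/(1 + 0.5084) ≈ 0.326.

0.326c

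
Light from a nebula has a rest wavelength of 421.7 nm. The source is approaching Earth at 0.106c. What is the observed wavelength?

379.1 nm

Relativistic Doppler for wavelength: λ' = λ₀ · √((1 − β)/(1 + β)).
λ' = 421.7 × √(0.8940/1.1060) = 421.7 × 0.89907 ≈ 379.1 nm.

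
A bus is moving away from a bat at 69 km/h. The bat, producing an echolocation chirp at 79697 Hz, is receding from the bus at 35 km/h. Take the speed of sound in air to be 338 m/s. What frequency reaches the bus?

35 km/h = 9.722 m/s; 69 km/h = 19.17 m/s.
With source receding and observer receding, f' = f · (v − v_o)/(v + v_s).
f' = 79697 × (338 − 19.17)/(338 + 9.722) = 79697 × 318.83/347.72 ≈ 73076 Hz.

73076 Hz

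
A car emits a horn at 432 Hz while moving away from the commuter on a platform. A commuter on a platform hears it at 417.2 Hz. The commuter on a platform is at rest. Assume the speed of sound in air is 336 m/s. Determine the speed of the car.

f' = f · v/(v + v_s) ⇒ v_s = v · |1 − f/f'|.
v_s = 336 × |1 − 432/417.2| = 336 × 0.03547 ≈ 11.9 m/s.

11.9 m/s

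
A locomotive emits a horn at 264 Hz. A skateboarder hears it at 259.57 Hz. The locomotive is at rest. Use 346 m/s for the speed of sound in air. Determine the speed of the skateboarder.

f' < f, so the skateboarder is receding.
f' = f · (v − v_o)/v ⇒ v_o = v · |f'/f − 1|.
v_o = 346 × |259.57/264 − 1| = 346 × 0.01678 ≈ 5.8 m/s.

5.8 m/s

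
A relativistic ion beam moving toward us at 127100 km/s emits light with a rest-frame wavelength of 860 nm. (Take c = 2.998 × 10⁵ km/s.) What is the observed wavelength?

547.0 nm

β = v/c = 127100/299800 = 0.4239.
Relativistic Doppler for wavelength: λ' = λ₀ · √((1 − β)/(1 + β)).
λ' = 860 × √(0.5761/1.4239) = 860 × 0.63604 ≈ 547.0 nm.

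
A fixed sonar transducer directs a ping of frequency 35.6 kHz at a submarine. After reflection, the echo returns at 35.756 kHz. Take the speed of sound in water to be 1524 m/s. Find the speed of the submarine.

3.3 m/s

Double Doppler shift off a moving reflector: f₂ = f₀ · (v + u)/(v − u) (u > 0 toward emitter).
Rearranging, u = v · (f₂ − f₀)/(f₂ + f₀) = 1524 × 0.156/71.356 ≈ 3.3 m/s.
So the submarine is moving at 3.3 m/s toward the emitter.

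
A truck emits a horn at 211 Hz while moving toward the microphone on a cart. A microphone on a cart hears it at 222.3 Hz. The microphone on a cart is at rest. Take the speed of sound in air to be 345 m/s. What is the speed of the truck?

f' = f · v/(v − v_s) ⇒ v_s = v · |1 − f/f'|.
v_s = 345 × |1 − 211/222.3| = 345 × 0.05083 ≈ 17.5 m/s.

17.5 m/s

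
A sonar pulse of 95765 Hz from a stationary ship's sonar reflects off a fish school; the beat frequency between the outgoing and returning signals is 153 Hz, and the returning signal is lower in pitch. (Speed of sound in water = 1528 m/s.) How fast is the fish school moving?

1.22 m/s

Double Doppler shift off a moving reflector: f₂ = f₀ · (v + u)/(v − u) (u > 0 toward emitter).
Returning signal is lower, so f₂ = f₀ − Δf = 95765 − 153 = 95612 Hz.
Rearranging, u = v · (f₂ − f₀)/(f₂ + f₀) = 1528 × -153/191377 ≈ -1.22 m/s.
So the fish school is moving at 1.22 m/s away from the emitter.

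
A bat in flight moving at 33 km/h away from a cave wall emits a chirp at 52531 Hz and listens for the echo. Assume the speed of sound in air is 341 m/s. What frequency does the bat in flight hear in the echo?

49781 Hz

33 km/h = 9.167 m/s.
The cave wall receives the sound from a moving source: f₁ = f₀ · v/(v + v_e) = 52531 × 341/350.17 ≈ 51156 Hz.
On the return leg the bat in flight is a moving observer: f₂ = f₁ · (v − v_e)/v = 51156 × 331.83/341 ≈ 49781 Hz.
Equivalently f₂ = f₀ · (v − v_e)/(v + v_e).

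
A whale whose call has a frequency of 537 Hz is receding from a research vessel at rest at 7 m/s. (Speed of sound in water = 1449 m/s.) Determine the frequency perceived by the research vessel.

534 Hz

With the source moving away from a stationary observer, f' = f · v/(v + v_s).
f' = 537 × 1449/(1449 + 7) = 537 × 1449/1456 ≈ 534 Hz.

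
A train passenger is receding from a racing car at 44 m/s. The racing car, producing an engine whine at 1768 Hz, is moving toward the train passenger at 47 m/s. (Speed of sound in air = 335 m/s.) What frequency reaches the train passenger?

Both move, so f' = f · (v − v_o)/(v − v_s).
f' = 1768 × (335 − 44)/(335 − 47) = 1768 × 291/288 ≈ 1786 Hz.

1786 Hz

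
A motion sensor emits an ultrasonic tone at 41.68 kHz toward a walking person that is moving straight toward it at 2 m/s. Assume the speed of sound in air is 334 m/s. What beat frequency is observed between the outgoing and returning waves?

The walking person first receives the wave as a moving observer: f₁ = f₀ · (v + u)/v = 41.68 × (334 + 2)/334 ≈ 41.930 kHz.
On reflection it acts as a source moving toward the stationary detector: f₂ = f₁ · v/(v − u) = 41.930 × 334/332 ≈ 42.182 kHz.
Beat frequency (with f₀ = 41680 Hz): |f₂ − f₀| = 2u·f₀/(v − u) = 2 × 2 × 41680/332 ≈ 502 Hz.

502 Hz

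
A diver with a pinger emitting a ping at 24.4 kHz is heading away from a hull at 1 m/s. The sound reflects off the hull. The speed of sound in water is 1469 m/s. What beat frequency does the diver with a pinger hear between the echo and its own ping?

33.2 Hz

The hull receives the sound from a moving source: f₁ = f₀ · v/(v + v_e) = 24.4 × 1469/1470 ≈ 24.3834 kHz.
On the return leg the diver with a pinger is a moving observer: f₂ = f₁ · (v − v_e)/v = 24.3834 × 1468/1469 ≈ 24.3668 kHz.
Beat against the emitted tone (with f₀ = 24400 Hz): |f₂ − f₀| = 2v_e·f₀/(v + v_e) = 2 × 1 × 24400/1470 ≈ 33.2 Hz.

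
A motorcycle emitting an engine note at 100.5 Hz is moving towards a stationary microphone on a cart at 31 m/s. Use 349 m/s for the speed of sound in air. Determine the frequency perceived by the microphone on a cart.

Moving source, stationary observer: f' = f · v/(v − v_s) since the source is approaching.
f' = 100.5 × 349/(349 − 31) = 100.5 × 349/318 ≈ 110 Hz.

110 Hz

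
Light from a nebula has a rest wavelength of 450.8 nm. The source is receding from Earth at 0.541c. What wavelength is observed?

826.0 nm

Relativistic Doppler for wavelength: λ' = λ₀ · √((1 + β)/(1 − β)).
λ' = 450.8 × √(1.5410/0.4590) = 450.8 × 1.83229 ≈ 826.0 nm.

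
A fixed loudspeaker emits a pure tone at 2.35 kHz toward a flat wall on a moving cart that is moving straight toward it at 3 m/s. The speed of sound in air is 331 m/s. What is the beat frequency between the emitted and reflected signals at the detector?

At the flat wall on a moving cart (a moving observer), f₁ = f₀ · (v + u)/v = 2.35 × 334/331 ≈ 2.3713 kHz.
The reflection then acts as a moving source: f₂ = f₁ · v/(v − u) ≈ 2.3930 kHz.
Equivalently f₂ = f₀ · (v + u)/(v − u).
Beat frequency (with f₀ = 2350 Hz): |f₂ − f₀| = 2u·f₀/(v − u) = 2 × 3 × 2350/328 ≈ 43.0 Hz.

43.0 Hz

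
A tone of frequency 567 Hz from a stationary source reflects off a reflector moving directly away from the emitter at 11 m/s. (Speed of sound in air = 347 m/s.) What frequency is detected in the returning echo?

The reflector first receives the wave as a moving observer: f₁ = f₀ · (v − u)/v = 567 × (347 − 11)/347 ≈ 549 Hz.
The reflection then acts as a moving source: f₂ = f₁ · v/(v + u) ≈ 532 Hz.

532 Hz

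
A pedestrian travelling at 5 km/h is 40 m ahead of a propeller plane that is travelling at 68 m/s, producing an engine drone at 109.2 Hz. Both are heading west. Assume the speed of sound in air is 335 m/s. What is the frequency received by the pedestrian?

136 Hz

5 km/h = 1.389 m/s.
The pedestrian is ahead, so the propeller plane is moving toward it while the pedestrian is moving away from the propeller plane.
Both move, so f' = f · (v − v_o)/(v − v_s).
f' = 109.2 × (335 − 1.389)/(335 − 68) = 109.2 × 333.61/267 ≈ 136 Hz.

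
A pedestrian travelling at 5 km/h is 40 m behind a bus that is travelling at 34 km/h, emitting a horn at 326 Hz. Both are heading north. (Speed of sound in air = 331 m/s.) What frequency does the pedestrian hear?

318 Hz

34 km/h = 9.444 m/s; 5 km/h = 1.389 m/s.
The pedestrian is behind, so the bus is moving away from it while the pedestrian is moving toward the bus.
Both move, so f' = f · (v + v_o)/(v + v_s).
f' = 326 × (331 + 1.389)/(331 + 9.444) = 326 × 332.39/340.44 ≈ 318 Hz.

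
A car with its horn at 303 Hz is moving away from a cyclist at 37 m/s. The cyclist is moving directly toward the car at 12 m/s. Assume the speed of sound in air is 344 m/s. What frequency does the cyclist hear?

General Doppler shift: f' = f · (v + v_o)/(v + v_s).
f' = 303 × (344 + 12)/(344 + 37) = 303 × 356/381 ≈ 283 Hz.

283 Hz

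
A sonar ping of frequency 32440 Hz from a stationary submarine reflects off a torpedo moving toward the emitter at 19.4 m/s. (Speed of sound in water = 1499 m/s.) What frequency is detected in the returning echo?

33291 Hz

The torpedo first receives the wave as a moving observer: f₁ = f₀ · (v + u)/v = 32440 × (1499 + 19.4)/1499 ≈ 32860 Hz.
The reflection then acts as a moving source: f₂ = f₁ · v/(v − u) ≈ 33291 Hz.
Equivalently f₂ = f₀ · (v + u)/(v − u).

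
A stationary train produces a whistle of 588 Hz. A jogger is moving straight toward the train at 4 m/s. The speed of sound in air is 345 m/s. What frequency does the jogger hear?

595 Hz

Only the observer moves, toward the source, so f' = f · (v + v_o)/v.
f' = 588 × (345 + 4)/345 = 588 × 349/345 ≈ 595 Hz.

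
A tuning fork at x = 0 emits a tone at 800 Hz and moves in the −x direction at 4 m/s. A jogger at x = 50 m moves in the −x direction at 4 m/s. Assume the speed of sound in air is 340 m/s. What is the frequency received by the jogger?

The observer lies on the +x side, so the source is heading away from the observer and the observer is heading toward the source.
General Doppler shift: f' = f · (v + v_o)/(v + v_s).
f' = 800 × (340 + 4)/(340 + 4) = 800 × 344/344 ≈ 800 Hz.

800 Hz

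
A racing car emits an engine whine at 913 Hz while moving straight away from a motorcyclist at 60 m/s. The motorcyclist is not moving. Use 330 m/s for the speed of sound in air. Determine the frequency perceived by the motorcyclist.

Only the source moves, away from the listener, so f' = f · v/(v + v_s).
f' = 913 × 330/(330 + 60) = 913 × 330/390 ≈ 773 Hz.

773 Hz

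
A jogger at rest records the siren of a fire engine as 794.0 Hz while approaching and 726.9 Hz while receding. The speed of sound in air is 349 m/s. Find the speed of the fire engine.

f₁/f₂ = (v + v_s)/(v − v_s), so v_s = v · (f₁ − f₂)/(f₁ + f₂).
v_s = 349 × (794.0 − 726.9)/(794.0 + 726.9) = 349 × 67.1/1520.9 ≈ 15.4 m/s.

15.4 m/s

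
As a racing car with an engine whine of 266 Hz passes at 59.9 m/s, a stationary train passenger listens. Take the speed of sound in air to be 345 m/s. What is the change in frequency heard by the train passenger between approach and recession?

95.2 Hz

Approaching: f₁ = f · v/(v − v_s) = 266 × 345/285.1 ≈ 321.9 Hz.
Receding: f₂ = f · v/(v + v_s) = 266 × 345/404.9 ≈ 226.6 Hz.
Drop: f₁ − f₂ = 2f·v·v_s/(v² − v_s²) = 2 × 266 × 345 × 59.9/(345² − 59.9²) ≈ 95.2 Hz.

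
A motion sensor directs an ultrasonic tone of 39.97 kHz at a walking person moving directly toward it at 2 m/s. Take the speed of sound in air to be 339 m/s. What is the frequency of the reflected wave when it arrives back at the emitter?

At the walking person (a moving observer), f₁ = f₀ · (v + u)/v = 39.97 × 341/339 ≈ 40.2 kHz.
The reflection then acts as a moving source: f₂ = f₁ · v/(v − u) ≈ 40.4 kHz.

40.4 kHz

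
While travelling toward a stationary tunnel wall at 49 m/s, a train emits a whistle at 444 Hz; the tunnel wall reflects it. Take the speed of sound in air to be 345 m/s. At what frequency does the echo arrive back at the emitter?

591 Hz

The tunnel wall receives the sound from a moving source: f₁ = f₀ · v/(v − v_e) = 444 × 345/296 ≈ 518 Hz.
On the return leg the train is a moving observer: f₂ = f₁ · (v + v_e)/v = 518 × 394/345 ≈ 591 Hz.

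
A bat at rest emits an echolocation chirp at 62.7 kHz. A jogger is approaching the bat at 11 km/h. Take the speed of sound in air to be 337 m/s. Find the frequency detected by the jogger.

63.3 kHz

11 km/h = 3.056 m/s.
Only the observer moves, toward the source, so f' = f · (v + v_o)/v.
f' = 62.7 × (337 + 3.056)/337 = 62.7 × 340.06/337 ≈ 63.3 kHz.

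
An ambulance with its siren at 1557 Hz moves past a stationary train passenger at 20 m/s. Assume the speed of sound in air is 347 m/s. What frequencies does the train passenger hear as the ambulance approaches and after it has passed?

Approaching: f₁ = f · v/(v − v_s) = 1557 × 347/327 ≈ 1652 Hz.
Receding: f₂ = f · v/(v + v_s) = 1557 × 347/367 ≈ 1472 Hz.

1652 Hz approaching; 1472 Hz receding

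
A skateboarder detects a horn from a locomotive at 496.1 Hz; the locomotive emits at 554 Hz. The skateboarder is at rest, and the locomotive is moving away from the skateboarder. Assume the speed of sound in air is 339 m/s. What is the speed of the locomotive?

f' = f · v/(v + v_s) ⇒ v_s = v · |1 − f/f'|.
v_s = 339 × |1 − 554/496.1| = 339 × 0.1167 ≈ 40 m/s.

40 m/s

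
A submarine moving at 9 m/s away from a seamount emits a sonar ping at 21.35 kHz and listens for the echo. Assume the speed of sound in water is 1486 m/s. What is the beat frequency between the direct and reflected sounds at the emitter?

257 Hz

The seamount receives the sound from a moving source: f₁ = f₀ · v/(v + v_e) = 21.35 × 1486/1495 ≈ 21.221 kHz.
On the return leg the submarine is a moving observer: f₂ = f₁ · (v − v_e)/v = 21.221 × 1477/1486 ≈ 21.093 kHz.
Equivalently f₂ = f₀ · (v − v_e)/(v + v_e).
Beat against the emitted tone (with f₀ = 21350 Hz): |f₂ − f₀| = 2v_e·f₀/(v + v_e) = 2 × 9 × 21350/1495 ≈ 257 Hz.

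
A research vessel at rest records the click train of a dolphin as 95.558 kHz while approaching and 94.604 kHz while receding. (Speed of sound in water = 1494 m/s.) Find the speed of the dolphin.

7.5 m/s

f₁/f₂ = (v + v_s)/(v − v_s), so v_s = v · (f₁ − f₂)/(f₁ + f₂).
v_s = 1494 × (95.558 − 94.604)/(95.558 + 94.604) = 1494 × 0.954/190.162 ≈ 7.5 m/s.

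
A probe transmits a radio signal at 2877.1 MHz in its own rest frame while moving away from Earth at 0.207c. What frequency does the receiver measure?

Relativistic Doppler for frequency: f' = f₀ · √((1 − β)/(1 + β)).
f' = 2877.1 × √(0.7930/1.2070) = 2877.1 × 0.81056 ≈ 2332.1 MHz.

2332.1 MHz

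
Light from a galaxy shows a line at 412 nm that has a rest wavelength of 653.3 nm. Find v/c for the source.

0.431

λ'/λ₀ = 0.6306 < 1 (blueshift), so the source is approaching.
λ'/λ₀ = √((1 − β)/(1 + β)) for an approaching source ⇒ β = (1 − r²)/(1 + r²) with r = λ'/λ₀.
β = (1 − 0.3977)/(1 + 0.3977) ≈ 0.431.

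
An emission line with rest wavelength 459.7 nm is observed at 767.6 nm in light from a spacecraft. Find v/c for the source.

λ'/λ₀ = 1.6698 > 1 (redshift), so the source is receding.
λ'/λ₀ = √((1 + β)/(1 − β)) for a receding source ⇒ β = (r² − 1)/(r² + 1) with r = λ'/λ₀.
β = (2.7882 − 1)/(2.7882 + 1) ≈ 0.472.

0.472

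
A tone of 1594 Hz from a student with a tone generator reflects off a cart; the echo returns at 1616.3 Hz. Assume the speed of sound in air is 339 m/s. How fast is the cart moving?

2.35 m/s

Double Doppler shift off a moving reflector: f₂ = f₀ · (v + u)/(v − u) (u > 0 toward emitter).
Rearranging, u = v · (f₂ − f₀)/(f₂ + f₀) = 339 × 22.3/3210.3 ≈ 2.35 m/s.
So the cart is moving at 2.35 m/s toward the emitter.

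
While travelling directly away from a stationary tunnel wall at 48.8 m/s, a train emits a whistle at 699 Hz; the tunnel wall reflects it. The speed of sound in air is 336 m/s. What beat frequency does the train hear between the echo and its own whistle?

177 Hz

The tunnel wall receives the sound from a moving source: f₁ = f₀ · v/(v + v_e) = 699 × 336/384.8 ≈ 610.4 Hz.
On the return leg the train is a moving observer: f₂ = f₁ · (v − v_e)/v = 610.4 × 287.2/336 ≈ 521.7 Hz.
Equivalently f₂ = f₀ · (v − v_e)/(v + v_e).
Beat against the emitted tone: |f₂ − f₀| = 2v_e·f₀/(v + v_e) = 2 × 48.8 × 699/384.8 ≈ 177 Hz.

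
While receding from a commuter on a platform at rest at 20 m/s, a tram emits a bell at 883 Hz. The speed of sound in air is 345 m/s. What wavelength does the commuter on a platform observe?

41.3 cm

Moving source, stationary observer: f' = f · v/(v + v_s) since the source is receding.
f' = 883 × 345/(345 + 20) ≈ 835 Hz.
λ' = v/f' = 345/834.616 ≈ 41.3 cm.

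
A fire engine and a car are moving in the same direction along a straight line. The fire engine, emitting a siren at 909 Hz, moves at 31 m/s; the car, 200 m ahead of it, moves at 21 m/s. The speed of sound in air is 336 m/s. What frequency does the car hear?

The car is ahead, so the fire engine is moving toward it while the car is moving away from the fire engine.
General Doppler shift: f' = f · (v − v_o)/(v − v_s).
f' = 909 × (336 − 21)/(336 − 31) = 909 × 315/305 ≈ 939 Hz.

939 Hz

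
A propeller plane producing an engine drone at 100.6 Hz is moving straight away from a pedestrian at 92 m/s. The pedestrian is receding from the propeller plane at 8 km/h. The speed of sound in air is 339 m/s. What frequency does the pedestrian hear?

79 Hz

8 km/h = 2.222 m/s.
Both move, so f' = f · (v − v_o)/(v + v_s).
f' = 100.6 × (339 − 2.222)/(339 + 92) = 100.6 × 336.78/431 ≈ 79 Hz.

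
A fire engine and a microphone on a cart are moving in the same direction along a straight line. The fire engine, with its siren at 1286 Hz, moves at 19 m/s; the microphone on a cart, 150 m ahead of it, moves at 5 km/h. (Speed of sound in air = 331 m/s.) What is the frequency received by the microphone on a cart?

1359 Hz

5 km/h = 1.389 m/s.
The microphone on a cart is ahead, so the fire engine is moving toward it while the microphone on a cart is moving away from the fire engine.
General Doppler shift: f' = f · (v − v_o)/(v − v_s).
f' = 1286 × (331 − 1.389)/(331 − 19) = 1286 × 329.61/312 ≈ 1359 Hz.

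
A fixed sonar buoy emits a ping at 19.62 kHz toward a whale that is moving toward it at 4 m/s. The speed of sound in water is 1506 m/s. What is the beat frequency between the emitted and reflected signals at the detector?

At the whale (a moving observer), f₁ = f₀ · (v + u)/v = 19.62 × 1510/1506 ≈ 19.6721 kHz.
On reflection it acts as a source moving toward the stationary detector: f₂ = f₁ · v/(v − u) = 19.6721 × 1506/1502 ≈ 19.7245 kHz.
Beat frequency (with f₀ = 19620 Hz): |f₂ − f₀| = 2u·f₀/(v − u) = 2 × 4 × 19620/1502 ≈ 105 Hz.

105 Hz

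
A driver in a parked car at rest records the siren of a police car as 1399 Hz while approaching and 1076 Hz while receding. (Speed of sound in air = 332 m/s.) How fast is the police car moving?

43 m/s

f₁/f₂ = (v + v_s)/(v − v_s), so v_s = v · (f₁ − f₂)/(f₁ + f₂).
v_s = 332 × (1399 − 1076)/(1399 + 1076) = 332 × 323/2475 ≈ 43 m/s.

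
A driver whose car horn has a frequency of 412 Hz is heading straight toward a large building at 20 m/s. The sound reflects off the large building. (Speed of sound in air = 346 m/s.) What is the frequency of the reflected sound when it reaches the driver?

The large building receives the sound from a moving source: f₁ = f₀ · v/(v − v_e) = 412 × 346/326 ≈ 437 Hz.
On the return leg the driver is a moving observer: f₂ = f₁ · (v + v_e)/v = 437 × 366/346 ≈ 463 Hz.
Equivalently f₂ = f₀ · (v + v_e)/(v − v_e).

463 Hz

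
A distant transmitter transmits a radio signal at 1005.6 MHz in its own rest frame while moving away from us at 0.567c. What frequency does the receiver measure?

Relativistic Doppler for frequency: f' = f₀ · √((1 − β)/(1 + β)).
f' = 1005.6 × √(0.4330/1.5670) = 1005.6 × 0.52567 ≈ 528.6 MHz.

528.6 MHz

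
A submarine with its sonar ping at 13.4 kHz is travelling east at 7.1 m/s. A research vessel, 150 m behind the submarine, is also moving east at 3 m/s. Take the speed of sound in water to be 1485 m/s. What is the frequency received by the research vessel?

13.36 kHz

The research vessel is behind, so the submarine is moving away from it while the research vessel is moving toward the submarine.
General Doppler shift: f' = f · (v + v_o)/(v + v_s).
f' = 13.4 × (1485 + 3)/(1485 + 7.1) = 13.4 × 1488/1492.1 ≈ 13.36 kHz.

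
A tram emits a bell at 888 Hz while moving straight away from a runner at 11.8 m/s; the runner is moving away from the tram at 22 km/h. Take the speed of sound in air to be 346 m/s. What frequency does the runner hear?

844 Hz

22 km/h = 6.111 m/s.
Both move, so f' = f · (v − v_o)/(v + v_s).
f' = 888 × (346 − 6.111)/(346 + 11.8) = 888 × 339.89/357.8 ≈ 844 Hz.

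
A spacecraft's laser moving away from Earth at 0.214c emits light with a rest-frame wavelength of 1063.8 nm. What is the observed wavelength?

1322.1 nm

Relativistic Doppler for wavelength: λ' = λ₀ · √((1 + β)/(1 − β)).
λ' = 1063.8 × √(1.2140/0.7860) = 1063.8 × 1.24279 ≈ 1322.1 nm.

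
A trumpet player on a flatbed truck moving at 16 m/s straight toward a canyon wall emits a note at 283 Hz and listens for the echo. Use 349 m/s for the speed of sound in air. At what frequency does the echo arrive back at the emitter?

310 Hz

The canyon wall receives the sound from a moving source: f₁ = f₀ · v/(v − v_e) = 283 × 349/333 ≈ 297 Hz.
On the return leg the trumpet player on a flatbed truck is a moving observer: f₂ = f₁ · (v + v_e)/v = 297 × 365/349 ≈ 310 Hz.
Equivalently f₂ = f₀ · (v + v_e)/(v − v_e).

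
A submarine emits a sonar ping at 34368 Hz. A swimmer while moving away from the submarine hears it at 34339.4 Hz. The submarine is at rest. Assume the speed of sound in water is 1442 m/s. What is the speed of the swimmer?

f' = f · (v − v_o)/v ⇒ v_o = v · |f'/f − 1|.
v_o = 1442 × |34339.4/34368 − 1| = 1442 × 0.0008322 ≈ 1.20 m/s.

1.20 m/s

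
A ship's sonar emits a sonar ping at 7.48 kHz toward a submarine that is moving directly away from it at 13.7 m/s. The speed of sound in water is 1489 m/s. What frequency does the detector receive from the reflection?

The submarine first receives the wave as a moving observer: f₁ = f₀ · (v − u)/v = 7.48 × (1489 − 13.7)/1489 ≈ 7.41 kHz.
On reflection it acts as a source moving away from the stationary detector: f₂ = f₁ · v/(v + u) = 7.41 × 1489/1502.7 ≈ 7.34 kHz.

7.34 kHz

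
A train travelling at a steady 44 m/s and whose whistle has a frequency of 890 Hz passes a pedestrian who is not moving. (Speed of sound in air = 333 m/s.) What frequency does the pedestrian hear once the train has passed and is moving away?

Receding: f₂ = f · v/(v + v_s) = 890 × 333/377 ≈ 786 Hz.

786 Hz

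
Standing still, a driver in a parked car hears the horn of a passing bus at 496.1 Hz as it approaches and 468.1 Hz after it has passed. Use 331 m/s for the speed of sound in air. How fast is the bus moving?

9.6 m/s

f₁/f₂ = (v + v_s)/(v − v_s), so v_s = v · (f₁ − f₂)/(f₁ + f₂).
v_s = 331 × (496.1 − 468.1)/(496.1 + 468.1) = 331 × 28.0/964.2 ≈ 9.6 m/s.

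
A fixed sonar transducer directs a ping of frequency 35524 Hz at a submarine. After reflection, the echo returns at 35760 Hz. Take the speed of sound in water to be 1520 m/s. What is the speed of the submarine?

Double Doppler shift off a moving reflector: f₂ = f₀ · (v + u)/(v − u) (u > 0 toward emitter).
Rearranging, u = v · (f₂ − f₀)/(f₂ + f₀) = 1520 × 236/71284 ≈ 5.0 m/s.
So the submarine is moving at 5.0 m/s toward the emitter.

5.0 m/s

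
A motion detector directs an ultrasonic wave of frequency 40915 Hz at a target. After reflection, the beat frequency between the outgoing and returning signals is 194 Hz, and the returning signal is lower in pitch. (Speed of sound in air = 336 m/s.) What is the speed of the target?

0.80 m/s

Double Doppler shift off a moving reflector: f₂ = f₀ · (v + u)/(v − u) (u > 0 toward emitter).
Returning signal is lower, so f₂ = f₀ − Δf = 40915 − 194 = 40721 Hz.
Rearranging, u = v · (f₂ − f₀)/(f₂ + f₀) = 336 × -194/81636 ≈ -0.80 m/s.
So the target is moving at 0.80 m/s away from the emitter.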